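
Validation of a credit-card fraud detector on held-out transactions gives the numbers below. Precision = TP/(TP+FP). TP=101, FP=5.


Precision = TP/(TP+FP)
= 101/(101+5)
= 101/106 = 95.28%

95.28%


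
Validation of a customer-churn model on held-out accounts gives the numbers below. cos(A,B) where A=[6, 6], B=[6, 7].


A·B = 6·6 + 6·7 = 78
‖A‖ = √72 = 8.4853, ‖B‖ = √85 = 9.2195
cos = 78/(√72·√85) = 78/√6120 = 0.9971

0.9971


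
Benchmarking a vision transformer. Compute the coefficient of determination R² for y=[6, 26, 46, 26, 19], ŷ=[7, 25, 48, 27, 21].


ȳ = 24.6
SS_res = Σ(y-ŷ)² = 11
SS_tot = Σ(y-ȳ)² = 839.2
R² = 1 - SS_res/SS_tot = 1 - 0.0131 = 0.9869

0.9869


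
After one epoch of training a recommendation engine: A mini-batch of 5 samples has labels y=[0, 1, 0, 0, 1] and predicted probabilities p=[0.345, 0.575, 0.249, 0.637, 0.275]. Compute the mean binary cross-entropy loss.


L[0] = -ln(1-0.345) = -ln(0.655) = 0.4231
L[1] = -ln(0.575) = 0.5534
L[2] = -ln(1-0.249) = -ln(0.751) = 0.2863
L[3] = -ln(1-0.637) = -ln(0.363) = 1.0134
L[4] = -ln(0.275) = 1.291
mean = (0.4231 + 0.5534 + 0.2863 + 1.0134 + 1.291)/5 = 0.7134

0.7134


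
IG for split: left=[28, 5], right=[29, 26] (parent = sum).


Parent = [57, 31], H_parent = 0.9361
H_left = 0.6136 (n=33), H_right = 0.9979 (n=55)
H_children = (33/88)·0.6136 + (55/88)·0.9979 = 0.8538
IG = 0.9361 - 0.8538 = 0.0823

0.0823


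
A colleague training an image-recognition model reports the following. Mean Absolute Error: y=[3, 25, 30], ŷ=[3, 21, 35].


Absolute errors: |3-3|=0, |25-21|=4, |30-35|=5
Sum = 9
MAE = 9/3 = 3

3


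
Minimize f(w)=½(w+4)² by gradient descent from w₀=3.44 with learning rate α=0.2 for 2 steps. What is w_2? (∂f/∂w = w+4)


step 1: grad = 3.44+4 = 7.44; w = 3.44 - 0.2·(7.44) = 1.952
step 2: grad = 1.952+4 = 5.952; w = 1.952 - 0.2·(5.952) = 0.7616

0.7616


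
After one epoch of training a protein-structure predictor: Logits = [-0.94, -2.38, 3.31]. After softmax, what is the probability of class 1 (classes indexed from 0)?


Exponentials: e^-0.94=0.3906, e^-2.38=0.0926, e^3.31=27.3851
Sum = 27.8683
Softmax = [0.014, 0.0033, 0.9827]
p[1] = 0.0926/27.8683 = 0.0033

0.0033


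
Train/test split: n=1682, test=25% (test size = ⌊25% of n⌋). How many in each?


Test = ⌊1682·25/100⌋ = 420
Train = 1682 - 420 = 1262

Train: 1262, Test: 420


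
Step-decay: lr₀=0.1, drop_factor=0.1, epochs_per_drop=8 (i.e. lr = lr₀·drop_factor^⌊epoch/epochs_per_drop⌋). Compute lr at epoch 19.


n_drops = ⌊19/8⌋ = 2
lr = 0.1·0.1^2 = 0.1·0.01 = 0.001

0.001


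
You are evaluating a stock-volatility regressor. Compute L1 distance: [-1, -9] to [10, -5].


d = |-1-10| + |-9+ 5|
  = 11 + 4
  = 15

15


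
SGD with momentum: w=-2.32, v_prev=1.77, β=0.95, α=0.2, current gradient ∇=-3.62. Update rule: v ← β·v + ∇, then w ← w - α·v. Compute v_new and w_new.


v_new = 0.95·1.77 - 3.62 = 1.6815 - 3.62 = -1.9385
w_new = -2.32 - 0.2·-1.9385 = -2.32 + 0.3877 = -1.9323

v_new=-1.9385, w_new=-1.9323


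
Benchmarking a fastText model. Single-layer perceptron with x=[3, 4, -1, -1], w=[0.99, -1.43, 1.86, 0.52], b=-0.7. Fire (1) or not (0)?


z = (3)·(0.99) + (4)·(-1.43) + (-1)·(1.86) + (-1)·(0.52) - 0.7
  = -5.83
step(z) = 0 (z<0)

0


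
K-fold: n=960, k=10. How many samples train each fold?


Fold size = 960/10 = 96
Training per fold = 960 - 96 = 864

864


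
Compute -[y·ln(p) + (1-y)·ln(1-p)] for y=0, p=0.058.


BCE = -[y·ln(p) + (1-y)·ln(1-p)]
= -0 - 1·ln(1-0.058)
= -ln(0.942) = 0.0598

0.0598


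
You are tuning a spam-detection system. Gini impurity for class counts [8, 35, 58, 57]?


Probabilities: [8/158, 35/158, 58/158, 57/158] ≈ [0.0506, 0.2215, 0.3671, 0.3608]
Σpᵢ² = (64 + 1225 + 3364 + 3249)/158² = 7902/24964
Gini = 1 - Σpᵢ² = 1 - 7902/24964 = 0.6835

0.6835


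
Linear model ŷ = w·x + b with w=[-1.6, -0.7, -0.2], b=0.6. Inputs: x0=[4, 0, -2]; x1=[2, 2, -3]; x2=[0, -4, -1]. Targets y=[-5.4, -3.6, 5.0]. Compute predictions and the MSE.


ŷ0 = (-1.6)·(4) + (-0.7)·(0) + (-0.2)·(-2) + 0.6 = -5.4
ŷ1 = (-1.6)·(2) + (-0.7)·(2) + (-0.2)·(-3) + 0.6 = -3.4
ŷ2 = (-1.6)·(0) + (-0.7)·(-4) + (-0.2)·(-1) + 0.6 = 3.6
errors² = [0.0, 0.04, 1.96]
MSE = 2.0000/3 = 0.6667

0.6667


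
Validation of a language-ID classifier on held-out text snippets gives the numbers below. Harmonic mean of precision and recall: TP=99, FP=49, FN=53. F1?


Precision = 99/148 = 0.6689
Recall = 99/152 = 0.6513
F1 = 2·P·R/(P+R) = 2·TP/(2·TP+FP+FN) = 198/(198+49+53) = 198/300 = 0.66

0.66


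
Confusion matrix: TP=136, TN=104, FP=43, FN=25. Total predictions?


Total = TP + TN + FP + FN
= 136 + 104 + 43 + 25
= 308
(Predicted positive: 179, predicted negative: 129)

308


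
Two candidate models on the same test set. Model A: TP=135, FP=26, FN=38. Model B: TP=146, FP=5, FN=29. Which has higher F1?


Model A: P=135/161=0.8385, R=135/173=0.7803, F1=2PR/(P+R)=2TP/(2TP+FP+FN)=270/334=0.8084
Model B: P=146/151=0.9669, R=146/175=0.8343, F1=2PR/(P+R)=2TP/(2TP+FP+FN)=292/326=0.8957
0.8084 < 0.8957 → Model B

Model B


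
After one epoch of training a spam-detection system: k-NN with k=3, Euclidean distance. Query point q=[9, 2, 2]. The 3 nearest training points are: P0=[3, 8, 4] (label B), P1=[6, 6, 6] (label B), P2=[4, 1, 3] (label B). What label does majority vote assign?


d(q,P0) = 8.7178  (label B)
d(q,P1) = 6.4031  (label B)
d(q,P2) = 5.1962  (label B)
Votes: A=0, B=3
Majority → B

B


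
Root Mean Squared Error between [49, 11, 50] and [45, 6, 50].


MSE = 41/3 = 13.6667
RMSE = √(41/3) = 3.6968

3.6968


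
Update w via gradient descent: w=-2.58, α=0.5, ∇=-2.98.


w_new = w - α·∇
= -2.58 - 0.5·-2.98
= -2.58 + 1.49
= -1.09

-1.09


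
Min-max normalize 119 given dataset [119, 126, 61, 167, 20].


min=20, max=167
(119-20)/(167-20) = 99/147 = 0.6735

0.6735


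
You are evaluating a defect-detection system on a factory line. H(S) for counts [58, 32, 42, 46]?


Probabilities: [58/178, 32/178, 42/178, 46/178] ≈ [0.3258, 0.1798, 0.236, 0.2584]
H = -((58/178)·log₂(58/178) + (32/178)·log₂(32/178) + (42/178)·log₂(42/178) + (46/178)·log₂(46/178))
  = 1.9683 bits

1.9683 bits


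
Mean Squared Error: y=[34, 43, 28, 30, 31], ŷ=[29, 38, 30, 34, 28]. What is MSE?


Squared errors: (34-29)²=25, (43-38)²=25, (28-30)²=4, (30-34)²=16, (31-28)²=9
Sum = 79
MSE = 79/5 = 79/5

79/5


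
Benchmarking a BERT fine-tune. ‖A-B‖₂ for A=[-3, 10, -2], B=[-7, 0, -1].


d = √((-3+ 7)² + (10-0)² + (-2+ 1)²)
  = √(16 + 100 + 1)
  = √117 = 10.8167

10.8167


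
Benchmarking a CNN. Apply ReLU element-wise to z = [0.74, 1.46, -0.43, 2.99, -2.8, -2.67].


ReLU(0.74) = max(0, 0.74) = 0.74
ReLU(1.46) = max(0, 1.46) = 1.46
ReLU(-0.43) = max(0, -0.43) = 0.0
ReLU(2.99) = max(0, 2.99) = 2.99
ReLU(-2.8) = max(0, -2.8) = 0.0
ReLU(-2.67) = max(0, -2.67) = 0.0
result = [0.74, 1.46, 0.0, 2.99, 0.0, 0.0]

[0.74, 1.46, 0.0, 2.99, 0.0, 0.0]


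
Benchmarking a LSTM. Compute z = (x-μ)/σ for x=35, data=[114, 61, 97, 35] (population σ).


μ = 76.75, σ = 30.7764
z = (35 - 76.75)/30.7764 = -1.3566

-1.3566


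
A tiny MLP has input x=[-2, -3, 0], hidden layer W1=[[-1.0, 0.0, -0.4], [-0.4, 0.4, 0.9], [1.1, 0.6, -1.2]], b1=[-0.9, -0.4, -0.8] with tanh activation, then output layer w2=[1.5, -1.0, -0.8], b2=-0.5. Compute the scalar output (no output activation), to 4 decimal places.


z1[0] = (-1.0)·(-2) + (0.0)·(-3) + (-0.4)·(0) - 0.9 = 1.1
z1[1] = (-0.4)·(-2) + (0.4)·(-3) + (0.9)·(0) - 0.4 = -0.8
z1[2] = (1.1)·(-2) + (0.6)·(-3) + (-1.2)·(0) - 0.8 = -4.8
h = tanh(z1) = [0.8005, -0.664, -0.9999]
output = (1.5)·(0.8005) + (-1.0)·(-0.664) + (-0.8)·(-0.9999) - 0.5 = 2.1647

2.1647


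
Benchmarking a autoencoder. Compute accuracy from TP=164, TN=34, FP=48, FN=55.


Accuracy = (TP+TN)/(TP+TN+FP+FN)
= (164+34)/(301)
= 198/301 = 65.78%

65.78%


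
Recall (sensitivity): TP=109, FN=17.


Recall = TP/(TP+FN)
= 109/(109+17)
= 109/126 = 86.51%

86.51%


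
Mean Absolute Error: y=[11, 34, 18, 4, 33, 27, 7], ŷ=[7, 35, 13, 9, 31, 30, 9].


Absolute errors: |11-7|=4, |34-35|=1, |18-13|=5, |4-9|=5, |33-31|=2, |27-30|=3, |7-9|=2
Sum = 22
MAE = 22/7 = 22/7

22/7


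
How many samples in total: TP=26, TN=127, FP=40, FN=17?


Total = TP + TN + FP + FN
= 26 + 127 + 40 + 17
= 210
(Predicted positive: 66, predicted negative: 144)

210


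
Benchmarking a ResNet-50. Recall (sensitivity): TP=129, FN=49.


Recall = TP/(TP+FN)
= 129/(129+49)
= 129/178 = 72.47%

72.47%


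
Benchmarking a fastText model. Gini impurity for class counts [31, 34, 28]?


Probabilities: [31/93, 34/93, 28/93] ≈ [0.3333, 0.3656, 0.3011]
Σpᵢ² = (961 + 1156 + 784)/93² = 2901/8649
Gini = 1 - Σpᵢ² = 1 - 2901/8649 = 0.6646

0.6646


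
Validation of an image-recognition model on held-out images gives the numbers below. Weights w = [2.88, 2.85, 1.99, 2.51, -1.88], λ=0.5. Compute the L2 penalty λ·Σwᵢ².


‖w‖₂² = (2.88)² + (2.85)² + (1.99)² + (2.51)² + (-1.88)²
     = 8.2944 + 8.1225 + 3.9601 + 6.3001 + 3.5344
     = 30.2115
λ·‖w‖₂² = 0.5·30.2115 = 15.10575

15.10575


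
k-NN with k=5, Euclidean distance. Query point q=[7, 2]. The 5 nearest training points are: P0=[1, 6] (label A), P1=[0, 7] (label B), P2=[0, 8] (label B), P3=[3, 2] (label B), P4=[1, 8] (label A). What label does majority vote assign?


d(q,P0) = 7.2111  (label A)
d(q,P1) = 8.6023  (label B)
d(q,P2) = 9.2195  (label B)
d(q,P3) = 4.0  (label B)
d(q,P4) = 8.4853  (label A)
Votes: A=2, B=3
Majority → B

B


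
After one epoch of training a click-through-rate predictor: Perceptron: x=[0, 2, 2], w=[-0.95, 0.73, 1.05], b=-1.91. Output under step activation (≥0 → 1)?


z = (0)·(-0.95) + (2)·(0.73) + (2)·(1.05) - 1.91
  = 1.65
step(z) = 1 (z≥0)

1


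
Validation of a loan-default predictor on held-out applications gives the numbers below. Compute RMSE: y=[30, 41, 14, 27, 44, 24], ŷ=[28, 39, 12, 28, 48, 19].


MSE = 54/6 = 9
RMSE = √(54/6) = 3.0

3.0


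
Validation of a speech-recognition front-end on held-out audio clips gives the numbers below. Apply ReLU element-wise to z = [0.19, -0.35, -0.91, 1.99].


ReLU(0.19) = max(0, 0.19) = 0.19
ReLU(-0.35) = max(0, -0.35) = 0.0
ReLU(-0.91) = max(0, -0.91) = 0.0
ReLU(1.99) = max(0, 1.99) = 1.99
result = [0.19, 0.0, 0.0, 1.99]

[0.19, 0.0, 0.0, 1.99]


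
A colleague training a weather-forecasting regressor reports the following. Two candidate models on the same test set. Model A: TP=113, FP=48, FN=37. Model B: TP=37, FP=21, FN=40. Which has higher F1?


Model A: P=113/161=0.7019, R=113/150=0.7533, F1=2PR/(P+R)=2TP/(2TP+FP+FN)=226/311=0.7267
Model B: P=37/58=0.6379, R=37/77=0.4805, F1=2PR/(P+R)=2TP/(2TP+FP+FN)=74/135=0.5481
0.7267 > 0.5481 → Model A

Model A


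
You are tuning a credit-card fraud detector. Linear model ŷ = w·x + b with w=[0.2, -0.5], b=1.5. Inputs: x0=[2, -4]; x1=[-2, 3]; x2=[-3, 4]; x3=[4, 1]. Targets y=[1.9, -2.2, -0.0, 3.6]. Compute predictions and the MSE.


ŷ0 = (0.2)·(2) + (-0.5)·(-4) + 1.5 = 3.9
ŷ1 = (0.2)·(-2) + (-0.5)·(3) + 1.5 = -0.4
ŷ2 = (0.2)·(-3) + (-0.5)·(4) + 1.5 = -1.1
ŷ3 = (0.2)·(4) + (-0.5)·(1) + 1.5 = 1.8
errors² = [4.0, 3.24, 1.21, 3.24]
MSE = 11.6900/4 = 2.9225

2.9225


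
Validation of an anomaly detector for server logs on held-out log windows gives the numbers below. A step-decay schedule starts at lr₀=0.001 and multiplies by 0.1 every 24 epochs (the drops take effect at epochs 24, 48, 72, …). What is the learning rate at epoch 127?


n_drops = ⌊127/24⌋ = 5
lr = 0.001·0.1^5 = 0.001·0.00001 = 0.00000001

0.00000001


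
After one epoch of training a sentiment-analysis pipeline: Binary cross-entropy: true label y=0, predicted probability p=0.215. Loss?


BCE = -[y·ln(p) + (1-y)·ln(1-p)]
= -0 - 1·ln(1-0.215)
= -ln(0.785) = 0.2421

0.2421


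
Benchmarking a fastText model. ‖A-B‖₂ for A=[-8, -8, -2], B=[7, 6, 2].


d = √((-8-7)² + (-8-6)² + (-2-2)²)
  = √(225 + 196 + 16)
  = √437 = 20.9045

20.9045


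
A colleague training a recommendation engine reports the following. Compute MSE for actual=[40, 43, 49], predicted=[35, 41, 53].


Squared errors: (40-35)²=25, (43-41)²=4, (49-53)²=16
Sum = 45
MSE = 45/3 = 15

15


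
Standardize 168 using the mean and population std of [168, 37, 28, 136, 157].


μ = 105.2, σ = 60.3105
z = (168 - 105.2)/60.3105 = 1.0413

1.0413


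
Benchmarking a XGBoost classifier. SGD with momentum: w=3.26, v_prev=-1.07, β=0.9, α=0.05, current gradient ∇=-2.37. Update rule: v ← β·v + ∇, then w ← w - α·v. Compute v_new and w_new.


v_new = 0.9·-1.07 - 2.37 = -0.963 - 2.37 = -3.333
w_new = 3.26 - 0.05·-3.333 = 3.26 + 0.16665 = 3.42665

v_new=-3.333, w_new=3.42665


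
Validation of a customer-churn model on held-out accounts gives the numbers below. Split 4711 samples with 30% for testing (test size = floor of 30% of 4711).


Test = ⌊4711·30/100⌋ = 1413
Train = 4711 - 1413 = 3298

Train: 3298, Test: 1413


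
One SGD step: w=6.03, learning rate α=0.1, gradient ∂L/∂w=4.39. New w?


w_new = w - α·∇
= 6.03 - 0.1·4.39
= 6.03 - 0.439
= 5.591

5.591


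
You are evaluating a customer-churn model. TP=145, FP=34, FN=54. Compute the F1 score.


Precision = 145/179 = 0.8101
Recall = 145/199 = 0.7286
F1 = 2·P·R/(P+R) = 2·TP/(2·TP+FP+FN) = 290/(290+34+54) = 290/378 = 0.7672

0.7672


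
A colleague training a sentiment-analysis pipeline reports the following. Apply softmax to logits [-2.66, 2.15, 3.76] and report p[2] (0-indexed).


Exponentials: e^-2.66=0.0699, e^2.15=8.5849, e^3.76=42.9484
Sum = 51.6032
Softmax = [0.0014, 0.1664, 0.8323]
p[2] = 42.9484/51.6032 = 0.8323

0.8323


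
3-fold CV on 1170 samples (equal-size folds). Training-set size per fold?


Fold size = 1170/3 = 390
Training per fold = 1170 - 390 = 780

780


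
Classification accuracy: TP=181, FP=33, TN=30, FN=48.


Accuracy = (TP+TN)/(TP+TN+FP+FN)
= (181+30)/(292)
= 211/292 = 72.26%

72.26%


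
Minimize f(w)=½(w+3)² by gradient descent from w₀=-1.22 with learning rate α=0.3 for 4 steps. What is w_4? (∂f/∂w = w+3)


step 1: grad = -1.22+3 = 1.78; w = -1.22 - 0.3·(1.78) = -1.754
step 2: grad = -1.754+3 = 1.246; w = -1.754 - 0.3·(1.246) = -2.1278
step 3: grad = -2.1278+3 = 0.8722; w = -2.1278 - 0.3·(0.8722) = -2.38946
step 4: grad = -2.38946+3 = 0.61054; w = -2.38946 - 0.3·(0.61054) = -2.572622

-2.572622


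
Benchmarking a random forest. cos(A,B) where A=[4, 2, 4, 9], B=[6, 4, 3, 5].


A·B = 4·6 + 2·4 + 4·3 + 9·5 = 89
‖A‖ = √117 = 10.8167, ‖B‖ = √86 = 9.2736
cos = 89/(√117·√86) = 89/√10062 = 0.8873

0.8873


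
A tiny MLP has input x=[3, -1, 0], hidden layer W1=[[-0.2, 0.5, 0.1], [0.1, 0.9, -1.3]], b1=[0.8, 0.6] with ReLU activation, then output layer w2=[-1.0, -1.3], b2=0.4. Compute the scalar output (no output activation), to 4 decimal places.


z1[0] = (-0.2)·(3) + (0.5)·(-1) + (0.1)·(0) + 0.8 = -0.3
z1[1] = (0.1)·(3) + (0.9)·(-1) + (-1.3)·(0) + 0.6 = 0.0
h = ReLU(z1) = [0.0, 0.0]
output = (-1.0)·(0.0) + (-1.3)·(0.0) + 0.4 = 0.4

0.4


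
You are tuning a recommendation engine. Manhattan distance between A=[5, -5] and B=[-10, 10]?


d = |5+ 10| + |-5-10|
  = 15 + 15
  = 30

30


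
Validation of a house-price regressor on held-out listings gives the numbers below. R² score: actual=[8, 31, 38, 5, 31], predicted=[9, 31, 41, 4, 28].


ȳ = 22.6
SS_res = Σ(y-ŷ)² = 20
SS_tot = Σ(y-ȳ)² = 901.2
R² = 1 - SS_res/SS_tot = 1 - 0.0222 = 0.9778

0.9778


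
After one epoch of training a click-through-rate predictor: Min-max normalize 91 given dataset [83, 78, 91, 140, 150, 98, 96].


min=78, max=150
(91-78)/(150-78) = 13/72 = 0.1806

0.1806


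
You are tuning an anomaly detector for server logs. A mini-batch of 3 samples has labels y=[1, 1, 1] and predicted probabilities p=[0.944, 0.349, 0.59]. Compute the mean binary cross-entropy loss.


L[0] = -ln(0.944) = 0.0576
L[1] = -ln(0.349) = 1.0527
L[2] = -ln(0.59) = 0.5276
mean = (0.0576 + 1.0527 + 0.5276)/3 = 0.546

0.546


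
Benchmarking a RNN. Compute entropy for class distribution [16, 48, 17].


Probabilities: [16/81, 48/81, 17/81] ≈ [0.1975, 0.5926, 0.2099]
H = -((16/81)·log₂(16/81) + (48/81)·log₂(48/81) + (17/81)·log₂(17/81))
  = 1.3823 bits

1.3823 bits


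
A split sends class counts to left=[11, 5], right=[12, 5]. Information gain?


Parent = [23, 10], H_parent = 0.885
H_left = 0.896 (n=16), H_right = 0.874 (n=17)
H_children = (16/33)·0.896 + (17/33)·0.874 = 0.8847
IG = 0.885 - 0.8847 = 0.0003

0.0003


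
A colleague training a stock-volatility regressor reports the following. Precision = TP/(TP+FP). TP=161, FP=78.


Precision = TP/(TP+FP)
= 161/(161+78)
= 161/239 = 67.36%

67.36%


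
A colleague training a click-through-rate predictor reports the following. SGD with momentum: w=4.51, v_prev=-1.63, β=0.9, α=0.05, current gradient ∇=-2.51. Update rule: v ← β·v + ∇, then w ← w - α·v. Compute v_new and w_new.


v_new = 0.9·-1.63 - 2.51 = -1.467 - 2.51 = -3.977
w_new = 4.51 - 0.05·-3.977 = 4.51 + 0.19885 = 4.70885

v_new=-3.977, w_new=4.70885


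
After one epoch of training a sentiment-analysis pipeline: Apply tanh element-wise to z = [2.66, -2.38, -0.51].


tanh(2.66) = 0.9903
tanh(-2.38) = -0.983
tanh(-0.51) = -0.4699
result = [0.9903, -0.983, -0.4699]

[0.9903, -0.983, -0.4699]


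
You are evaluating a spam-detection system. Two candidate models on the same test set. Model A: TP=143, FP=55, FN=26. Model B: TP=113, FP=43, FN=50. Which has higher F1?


Model A: P=143/198=0.7222, R=143/169=0.8462, F1=2PR/(P+R)=2TP/(2TP+FP+FN)=286/367=0.7793
Model B: P=113/156=0.7244, R=113/163=0.6933, F1=2PR/(P+R)=2TP/(2TP+FP+FN)=226/319=0.7085
0.7793 > 0.7085 → Model A

Model A


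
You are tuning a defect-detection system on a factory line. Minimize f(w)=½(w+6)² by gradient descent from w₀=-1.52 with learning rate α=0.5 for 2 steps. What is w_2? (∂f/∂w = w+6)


step 1: grad = -1.52+6 = 4.48; w = -1.52 - 0.5·(4.48) = -3.76
step 2: grad = -3.76+6 = 2.24; w = -3.76 - 0.5·(2.24) = -4.88

-4.88


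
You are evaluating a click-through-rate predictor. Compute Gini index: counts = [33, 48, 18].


Probabilities: [33/99, 48/99, 18/99] ≈ [0.3333, 0.4848, 0.1818]
Σpᵢ² = (1089 + 2304 + 324)/99² = 3717/9801
Gini = 1 - Σpᵢ² = 1 - 3717/9801 = 0.6208

0.6208


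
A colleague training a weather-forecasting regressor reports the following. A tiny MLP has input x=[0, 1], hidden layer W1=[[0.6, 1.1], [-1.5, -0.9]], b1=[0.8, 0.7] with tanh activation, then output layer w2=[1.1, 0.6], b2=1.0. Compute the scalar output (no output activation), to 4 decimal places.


z1[0] = (0.6)·(0) + (1.1)·(1) + 0.8 = 1.9
z1[1] = (-1.5)·(0) + (-0.9)·(1) + 0.7 = -0.2
h = tanh(z1) = [0.9562, -0.1974]
output = (1.1)·(0.9562) + (0.6)·(-0.1974) + 1.0 = 1.9334

1.9334


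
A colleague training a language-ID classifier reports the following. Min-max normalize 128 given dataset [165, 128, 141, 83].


min=83, max=165
(128-83)/(165-83) = 45/82 = 0.5488

0.5488


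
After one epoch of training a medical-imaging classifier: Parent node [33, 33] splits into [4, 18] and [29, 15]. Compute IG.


Parent = [33, 33], H_parent = 1
H_left = 0.684 (n=22), H_right = 0.9257 (n=44)
H_children = (22/66)·0.684 + (44/66)·0.9257 = 0.8451
IG = 1 - 0.8451 = 0.1549

0.1549


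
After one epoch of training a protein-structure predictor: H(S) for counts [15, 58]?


Probabilities: [15/73, 58/73] ≈ [0.2055, 0.7945]
H = -((15/73)·log₂(15/73) + (58/73)·log₂(58/73))
  = 0.7328 bits

0.7328 bits


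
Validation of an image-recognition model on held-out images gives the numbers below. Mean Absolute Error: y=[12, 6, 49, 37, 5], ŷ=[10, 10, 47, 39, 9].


Absolute errors: |12-10|=2, |6-10|=4, |49-47|=2, |37-39|=2, |5-9|=4
Sum = 14
MAE = 14/5 = 14/5

14/5


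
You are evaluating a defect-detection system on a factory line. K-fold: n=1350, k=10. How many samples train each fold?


Fold size = 1350/10 = 135
Training per fold = 1350 - 135 = 1215

1215


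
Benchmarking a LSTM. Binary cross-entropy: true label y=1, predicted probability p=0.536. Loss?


BCE = -[y·ln(p) + (1-y)·ln(1-p)]
= -1·ln(0.536) - 0
= -ln(0.536) = 0.6236

0.6236


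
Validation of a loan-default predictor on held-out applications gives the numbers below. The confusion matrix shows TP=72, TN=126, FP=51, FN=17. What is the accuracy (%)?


Accuracy = (TP+TN)/(TP+TN+FP+FN)
= (72+126)/(266)
= 198/266 = 74.44%

74.44%


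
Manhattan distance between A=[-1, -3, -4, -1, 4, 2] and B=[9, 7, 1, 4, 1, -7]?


d = |-1-9| + |-3-7| + |-4-1| + |-1-4| + |4-1| + |2+ 7|
  = 10 + 10 + 5 + 5 + 3 + 9
  = 42

42


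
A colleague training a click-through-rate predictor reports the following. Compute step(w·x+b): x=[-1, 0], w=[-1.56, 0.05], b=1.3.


z = (-1)·(-1.56) + (0)·(0.05) + 1.3
  = 2.86
step(z) = 1 (z≥0)

1


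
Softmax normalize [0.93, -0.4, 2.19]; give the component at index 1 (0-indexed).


Exponentials: e^0.93=2.5345, e^-0.4=0.6703, e^2.19=8.9352
Sum = 12.14
Softmax = [0.2088, 0.0552, 0.736]
p[1] = 0.6703/12.14 = 0.0552

0.0552


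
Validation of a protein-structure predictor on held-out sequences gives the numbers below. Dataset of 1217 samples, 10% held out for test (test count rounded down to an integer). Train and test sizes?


Test = ⌊1217·10/100⌋ = 121
Train = 1217 - 121 = 1096

Train: 1096, Test: 121


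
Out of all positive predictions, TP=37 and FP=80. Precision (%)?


Precision = TP/(TP+FP)
= 37/(37+80)
= 37/117 = 31.62%

31.62%


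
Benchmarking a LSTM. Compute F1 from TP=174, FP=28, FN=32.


Precision = 174/202 = 0.8614
Recall = 174/206 = 0.8447
F1 = 2·P·R/(P+R) = 2·TP/(2·TP+FP+FN) = 348/(348+28+32) = 348/408 = 0.8529

0.8529


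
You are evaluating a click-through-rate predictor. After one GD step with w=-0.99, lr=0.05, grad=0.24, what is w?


w_new = w - α·∇
= -0.99 - 0.05·0.24
= -0.99 - 0.012
= -1.002

-1.002


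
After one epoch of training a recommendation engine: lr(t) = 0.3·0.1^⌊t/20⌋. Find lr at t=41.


n_drops = ⌊41/20⌋ = 2
lr = 0.3·0.1^2 = 0.3·0.01 = 0.003

0.003


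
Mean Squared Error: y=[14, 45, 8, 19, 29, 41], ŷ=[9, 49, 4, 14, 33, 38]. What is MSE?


Squared errors: (14-9)²=25, (45-49)²=16, (8-4)²=16, (19-14)²=25, (29-33)²=16, (41-38)²=9
Sum = 107
MSE = 107/6 = 107/6

107/6


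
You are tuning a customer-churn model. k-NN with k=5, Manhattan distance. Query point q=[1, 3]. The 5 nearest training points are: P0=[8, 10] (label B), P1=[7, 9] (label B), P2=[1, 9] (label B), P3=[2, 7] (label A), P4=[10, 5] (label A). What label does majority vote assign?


d(q,P0) = 14  (label B)
d(q,P1) = 12  (label B)
d(q,P2) = 6  (label B)
d(q,P3) = 5  (label A)
d(q,P4) = 11  (label A)
Votes: A=2, B=3
Majority → B

B


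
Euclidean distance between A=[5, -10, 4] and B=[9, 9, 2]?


d = √((5-9)² + (-10-9)² + (4-2)²)
  = √(16 + 361 + 4)
  = √381 = 19.5192

19.5192


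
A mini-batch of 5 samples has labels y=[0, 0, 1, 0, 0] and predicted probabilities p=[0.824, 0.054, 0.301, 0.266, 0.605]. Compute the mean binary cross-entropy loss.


L[0] = -ln(1-0.824) = -ln(0.176) = 1.7373
L[1] = -ln(1-0.054) = -ln(0.946) = 0.0555
L[2] = -ln(0.301) = 1.2006
L[3] = -ln(1-0.266) = -ln(0.734) = 0.3092
L[4] = -ln(1-0.605) = -ln(0.395) = 0.9289
mean = (1.7373 + 0.0555 + 1.2006 + 0.3092 + 0.9289)/5 = 0.8463

0.8463


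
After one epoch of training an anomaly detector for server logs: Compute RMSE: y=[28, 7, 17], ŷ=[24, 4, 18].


MSE = 26/3 = 8.6667
RMSE = √(26/3) = 2.9439

2.9439


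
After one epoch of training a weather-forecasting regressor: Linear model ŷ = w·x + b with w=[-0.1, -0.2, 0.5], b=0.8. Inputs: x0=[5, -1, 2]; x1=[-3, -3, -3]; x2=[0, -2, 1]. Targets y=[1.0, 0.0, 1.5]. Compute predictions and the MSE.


ŷ0 = (-0.1)·(5) + (-0.2)·(-1) + (0.5)·(2) + 0.8 = 1.5
ŷ1 = (-0.1)·(-3) + (-0.2)·(-3) + (0.5)·(-3) + 0.8 = 0.2
ŷ2 = (-0.1)·(0) + (-0.2)·(-2) + (0.5)·(1) + 0.8 = 1.7
errors² = [0.25, 0.04, 0.04]
MSE = 0.3300/3 = 0.11

0.11


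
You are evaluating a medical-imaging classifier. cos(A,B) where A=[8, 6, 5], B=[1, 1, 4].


A·B = 8·1 + 6·1 + 5·4 = 34
‖A‖ = √125 = 11.1803, ‖B‖ = √18 = 4.2426
cos = 34/(√125·√18) = 34/√2250 = 0.7168

0.7168


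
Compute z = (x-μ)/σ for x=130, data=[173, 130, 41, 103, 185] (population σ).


μ = 126.4, σ = 51.8829
z = (130 - 126.4)/51.8829 = 0.0694

0.0694


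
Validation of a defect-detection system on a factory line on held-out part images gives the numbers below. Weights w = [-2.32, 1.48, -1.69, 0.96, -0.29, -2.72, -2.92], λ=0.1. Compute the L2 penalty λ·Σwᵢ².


‖w‖₂² = (-2.32)² + (1.48)² + (-1.69)² + (0.96)² + (-0.29)² + (-2.72)² + (-2.92)²
     = 5.3824 + 2.1904 + 2.8561 + 0.9216 + 0.0841 + 7.3984 + 8.5264
     = 27.3594
λ·‖w‖₂² = 0.1·27.3594 = 2.73594

2.73594


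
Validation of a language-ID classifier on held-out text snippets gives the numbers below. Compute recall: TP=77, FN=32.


Recall = TP/(TP+FN)
= 77/(77+32)
= 77/109 = 70.64%

70.64%


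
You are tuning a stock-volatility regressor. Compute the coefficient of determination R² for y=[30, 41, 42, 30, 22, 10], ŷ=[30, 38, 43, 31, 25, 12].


ȳ = 29.1667
SS_res = Σ(y-ŷ)² = 24
SS_tot = Σ(y-ȳ)² = 724.83
R² = 1 - SS_res/SS_tot = 1 - 0.0331 = 0.9669

0.9669


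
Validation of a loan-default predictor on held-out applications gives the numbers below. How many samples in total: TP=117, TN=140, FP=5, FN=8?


Total = TP + TN + FP + FN
= 117 + 140 + 5 + 8
= 270
(Predicted positive: 122, predicted negative: 148)

270


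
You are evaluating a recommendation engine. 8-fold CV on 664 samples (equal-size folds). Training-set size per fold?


Fold size = 664/8 = 83
Training per fold = 664 - 83 = 581

581


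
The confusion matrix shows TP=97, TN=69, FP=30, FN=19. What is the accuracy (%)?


Accuracy = (TP+TN)/(TP+TN+FP+FN)
= (97+69)/(215)
= 166/215 = 77.21%

77.21%


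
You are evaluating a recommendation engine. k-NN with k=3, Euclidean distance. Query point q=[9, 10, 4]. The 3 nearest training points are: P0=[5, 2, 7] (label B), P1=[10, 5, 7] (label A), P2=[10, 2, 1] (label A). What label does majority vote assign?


d(q,P0) = 9.434  (label B)
d(q,P1) = 5.9161  (label A)
d(q,P2) = 8.6023  (label A)
Votes: A=2, B=1
Majority → A

A


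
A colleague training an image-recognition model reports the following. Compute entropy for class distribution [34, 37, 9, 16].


Probabilities: [34/96, 37/96, 9/96, 16/96] ≈ [0.3542, 0.3854, 0.0938, 0.1667]
H = -((34/96)·log₂(34/96) + (37/96)·log₂(37/96) + (9/96)·log₂(9/96) + (16/96)·log₂(16/96))
  = 1.8115 bits

1.8115 bits


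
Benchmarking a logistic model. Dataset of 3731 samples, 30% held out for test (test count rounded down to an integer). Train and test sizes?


Test = ⌊3731·30/100⌋ = 1119
Train = 3731 - 1119 = 2612

Train: 2612, Test: 1119


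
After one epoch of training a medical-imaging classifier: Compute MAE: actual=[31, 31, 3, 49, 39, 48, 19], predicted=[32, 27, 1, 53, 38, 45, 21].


Absolute errors: |31-32|=1, |31-27|=4, |3-1|=2, |49-53|=4, |39-38|=1, |48-45|=3, |19-21|=2
Sum = 17
MAE = 17/7 = 17/7

17/7


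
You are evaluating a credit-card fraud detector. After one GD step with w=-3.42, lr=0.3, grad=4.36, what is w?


w_new = w - α·∇
= -3.42 - 0.3·4.36
= -3.42 - 1.308
= -4.728

-4.728


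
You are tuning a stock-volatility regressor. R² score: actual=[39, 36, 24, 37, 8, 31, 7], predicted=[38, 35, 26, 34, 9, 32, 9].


ȳ = 26
SS_res = Σ(y-ŷ)² = 21
SS_tot = Σ(y-ȳ)² = 1104
R² = 1 - SS_res/SS_tot = 1 - 0.019 = 0.981

0.981


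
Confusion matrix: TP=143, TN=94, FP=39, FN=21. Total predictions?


Total = TP + TN + FP + FN
= 143 + 94 + 39 + 21
= 297
(Predicted positive: 182, predicted negative: 115)

297


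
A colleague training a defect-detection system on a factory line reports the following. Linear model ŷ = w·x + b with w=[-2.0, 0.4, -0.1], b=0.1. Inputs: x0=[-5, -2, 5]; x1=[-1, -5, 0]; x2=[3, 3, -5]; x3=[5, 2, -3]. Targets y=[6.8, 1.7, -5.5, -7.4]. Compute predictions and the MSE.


ŷ0 = (-2.0)·(-5) + (0.4)·(-2) + (-0.1)·(5) + 0.1 = 8.8
ŷ1 = (-2.0)·(-1) + (0.4)·(-5) + (-0.1)·(0) + 0.1 = 0.1
ŷ2 = (-2.0)·(3) + (0.4)·(3) + (-0.1)·(-5) + 0.1 = -4.2
ŷ3 = (-2.0)·(5) + (0.4)·(2) + (-0.1)·(-3) + 0.1 = -8.8
errors² = [4.0, 2.56, 1.69, 1.96]
MSE = 10.2100/4 = 2.5525

2.5525


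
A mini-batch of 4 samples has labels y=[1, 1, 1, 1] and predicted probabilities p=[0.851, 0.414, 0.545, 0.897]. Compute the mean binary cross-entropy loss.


L[0] = -ln(0.851) = 0.1613
L[1] = -ln(0.414) = 0.8819
L[2] = -ln(0.545) = 0.607
L[3] = -ln(0.897) = 0.1087
mean = (0.1613 + 0.8819 + 0.607 + 0.1087)/4 = 0.4397

0.4397


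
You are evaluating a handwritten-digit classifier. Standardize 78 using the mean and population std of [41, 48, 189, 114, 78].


μ = 94, σ = 54.0481
z = (78 - 94)/54.0481 = -0.296

-0.296


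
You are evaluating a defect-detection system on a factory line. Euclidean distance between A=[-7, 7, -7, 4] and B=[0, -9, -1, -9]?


d = √((-7-0)² + (7+ 9)² + (-7+ 1)² + (4+ 9)²)
  = √(49 + 256 + 36 + 169)
  = √510 = 22.5832

22.5832


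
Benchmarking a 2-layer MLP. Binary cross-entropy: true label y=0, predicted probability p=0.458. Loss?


BCE = -[y·ln(p) + (1-y)·ln(1-p)]
= -0 - 1·ln(1-0.458)
= -ln(0.542) = 0.6125

0.6125


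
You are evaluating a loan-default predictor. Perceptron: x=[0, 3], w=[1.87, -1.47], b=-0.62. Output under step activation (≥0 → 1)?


z = (0)·(1.87) + (3)·(-1.47) - 0.62
  = -5.03
step(z) = 0 (z<0)

0


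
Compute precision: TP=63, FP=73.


Precision = TP/(TP+FP)
= 63/(63+73)
= 63/136 = 46.32%

46.32%


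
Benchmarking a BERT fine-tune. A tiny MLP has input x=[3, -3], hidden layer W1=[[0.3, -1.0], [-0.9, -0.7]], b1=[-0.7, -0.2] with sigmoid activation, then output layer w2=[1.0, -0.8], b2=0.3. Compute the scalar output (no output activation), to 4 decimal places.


z1[0] = (0.3)·(3) + (-1.0)·(-3) - 0.7 = 3.2
z1[1] = (-0.9)·(3) + (-0.7)·(-3) - 0.2 = -0.8
h = sigmoid(z1) = [0.9608, 0.31]
output = (1.0)·(0.9608) + (-0.8)·(0.31) + 0.3 = 1.0128

1.0128


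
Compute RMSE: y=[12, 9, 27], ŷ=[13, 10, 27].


MSE = 2/3 = 0.6667
RMSE = √(2/3) = 0.8165

0.8165


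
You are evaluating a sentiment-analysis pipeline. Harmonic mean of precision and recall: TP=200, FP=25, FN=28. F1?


Precision = 200/225 = 0.8889
Recall = 200/228 = 0.8772
F1 = 2·P·R/(P+R) = 2·TP/(2·TP+FP+FN) = 400/(400+25+28) = 400/453 = 0.883

0.883


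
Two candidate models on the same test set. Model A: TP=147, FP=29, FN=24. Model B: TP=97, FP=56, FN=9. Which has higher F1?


Model A: P=147/176=0.8352, R=147/171=0.8596, F1=2PR/(P+R)=2TP/(2TP+FP+FN)=294/347=0.8473
Model B: P=97/153=0.634, R=97/106=0.9151, F1=2PR/(P+R)=2TP/(2TP+FP+FN)=194/259=0.749
0.8473 > 0.749 → Model A

Model A


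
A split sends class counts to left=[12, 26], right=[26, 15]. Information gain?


Parent = [38, 41], H_parent = 0.999
H_left = 0.8997 (n=38), H_right = 0.9474 (n=41)
H_children = (38/79)·0.8997 + (41/79)·0.9474 = 0.9245
IG = 0.999 - 0.9245 = 0.0745

0.0745


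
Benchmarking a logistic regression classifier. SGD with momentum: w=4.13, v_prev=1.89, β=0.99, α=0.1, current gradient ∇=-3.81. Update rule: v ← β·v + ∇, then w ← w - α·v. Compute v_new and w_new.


v_new = 0.99·1.89 - 3.81 = 1.8711 - 3.81 = -1.9389
w_new = 4.13 - 0.1·-1.9389 = 4.13 + 0.19389 = 4.32389

v_new=-1.9389, w_new=4.32389


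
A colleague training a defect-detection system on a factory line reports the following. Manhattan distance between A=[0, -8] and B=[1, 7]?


d = |0-1| + |-8-7|
  = 1 + 15
  = 16

16


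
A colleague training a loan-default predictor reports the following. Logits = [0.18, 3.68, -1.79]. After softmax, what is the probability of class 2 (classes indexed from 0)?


Exponentials: e^0.18=1.1972, e^3.68=39.6464, e^-1.79=0.167
Sum = 41.0106
Softmax = [0.0292, 0.9667, 0.0041]
p[2] = 0.167/41.0106 = 0.0041

0.0041


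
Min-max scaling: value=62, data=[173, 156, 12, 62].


min=12, max=173
(62-12)/(173-12) = 50/161 = 0.3106

0.3106


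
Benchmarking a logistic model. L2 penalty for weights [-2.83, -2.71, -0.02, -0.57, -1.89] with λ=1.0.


‖w‖₂² = (-2.83)² + (-2.71)² + (-0.02)² + (-0.57)² + (-1.89)²
     = 8.0089 + 7.3441 + 0.0004 + 0.3249 + 3.5721
     = 19.2504
λ·‖w‖₂² = 1.0·19.2504 = 19.2504

19.2504


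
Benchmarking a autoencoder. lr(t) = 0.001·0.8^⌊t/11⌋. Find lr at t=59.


n_drops = ⌊59/11⌋ = 5
lr = 0.001·0.8^5 = 0.001·0.32768 = 0.00032768

0.00032768


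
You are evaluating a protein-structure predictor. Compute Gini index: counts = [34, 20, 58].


Probabilities: [34/112, 20/112, 58/112] ≈ [0.3036, 0.1786, 0.5179]
Σpᵢ² = (1156 + 400 + 3364)/112² = 4920/12544
Gini = 1 - Σpᵢ² = 1 - 4920/12544 = 0.6078

0.6078


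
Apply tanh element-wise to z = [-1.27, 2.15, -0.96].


tanh(-1.27) = -0.8538
tanh(2.15) = 0.9732
tanh(-0.96) = -0.7443
result = [-0.8538, 0.9732, -0.7443]

[-0.8538, 0.9732, -0.7443]


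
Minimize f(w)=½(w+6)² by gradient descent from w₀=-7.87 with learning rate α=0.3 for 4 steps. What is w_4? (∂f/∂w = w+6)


step 1: grad = -7.87+6 = -1.87; w = -7.87 - 0.3·(-1.87) = -7.309
step 2: grad = -7.309+6 = -1.309; w = -7.309 - 0.3·(-1.309) = -6.9163
step 3: grad = -6.9163+6 = -0.9163; w = -6.9163 - 0.3·(-0.9163) = -6.64141
step 4: grad = -6.64141+6 = -0.64141; w = -6.64141 - 0.3·(-0.64141) = -6.448987

-6.448987


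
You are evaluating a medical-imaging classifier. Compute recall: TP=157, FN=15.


Recall = TP/(TP+FN)
= 157/(157+15)
= 157/172 = 91.28%

91.28%


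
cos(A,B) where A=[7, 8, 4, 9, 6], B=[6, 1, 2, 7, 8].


A·B = 7·6 + 8·1 + 4·2 + 9·7 + 6·8 = 169
‖A‖ = √246 = 15.6844, ‖B‖ = √154 = 12.4097
cos = 169/(√246·√154) = 169/√37884 = 0.8683

0.8683


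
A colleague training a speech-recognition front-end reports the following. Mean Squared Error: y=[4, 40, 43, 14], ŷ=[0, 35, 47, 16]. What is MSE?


Squared errors: (4-0)²=16, (40-35)²=25, (43-47)²=16, (14-16)²=4
Sum = 61
MSE = 61/4 = 61/4

61/4


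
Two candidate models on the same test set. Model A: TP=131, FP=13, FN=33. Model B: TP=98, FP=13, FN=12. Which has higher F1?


Model A: P=131/144=0.9097, R=131/164=0.7988, F1=2PR/(P+R)=2TP/(2TP+FP+FN)=262/308=0.8506
Model B: P=98/111=0.8829, R=98/110=0.8909, F1=2PR/(P+R)=2TP/(2TP+FP+FN)=196/221=0.8869
0.8506 < 0.8869 → Model B

Model B


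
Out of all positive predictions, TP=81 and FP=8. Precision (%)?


Precision = TP/(TP+FP)
= 81/(81+8)
= 81/89 = 91.01%

91.01%


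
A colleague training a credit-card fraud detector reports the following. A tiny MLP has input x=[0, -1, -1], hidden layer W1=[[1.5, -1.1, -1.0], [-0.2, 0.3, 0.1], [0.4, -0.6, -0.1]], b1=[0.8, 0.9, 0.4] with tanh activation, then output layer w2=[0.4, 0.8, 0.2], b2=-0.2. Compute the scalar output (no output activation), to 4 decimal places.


z1[0] = (1.5)·(0) + (-1.1)·(-1) + (-1.0)·(-1) + 0.8 = 2.9
z1[1] = (-0.2)·(0) + (0.3)·(-1) + (0.1)·(-1) + 0.9 = 0.5
z1[2] = (0.4)·(0) + (-0.6)·(-1) + (-0.1)·(-1) + 0.4 = 1.1
h = tanh(z1) = [0.994, 0.4621, 0.8005]
output = (0.4)·(0.994) + (0.8)·(0.4621) + (0.2)·(0.8005) - 0.2 = 0.7274

0.7274


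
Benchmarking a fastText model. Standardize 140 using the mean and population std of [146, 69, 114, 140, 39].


μ = 101.6, σ = 41.4275
z = (140 - 101.6)/41.4275 = 0.9269

0.9269


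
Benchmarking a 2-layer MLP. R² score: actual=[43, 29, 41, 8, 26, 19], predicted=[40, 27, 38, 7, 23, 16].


ȳ = 27.6667
SS_res = Σ(y-ŷ)² = 41
SS_tot = Σ(y-ȳ)² = 879.33
R² = 1 - SS_res/SS_tot = 1 - 0.0466 = 0.9534

0.9534


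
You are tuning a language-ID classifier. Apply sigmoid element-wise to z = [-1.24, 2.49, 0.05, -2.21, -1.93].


σ(-1.24) = 1/(1+e^1.24) = 0.2244
σ(2.49) = 1/(1+e^-2.49) = 0.9234
σ(0.05) = 1/(1+e^-0.05) = 0.5125
σ(-2.21) = 1/(1+e^2.21) = 0.0989
σ(-1.93) = 1/(1+e^1.93) = 0.1268
result = [0.2244, 0.9234, 0.5125, 0.0989, 0.1268]

[0.2244, 0.9234, 0.5125, 0.0989, 0.1268]


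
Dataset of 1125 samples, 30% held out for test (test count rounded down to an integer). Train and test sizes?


Test = ⌊1125·30/100⌋ = 337
Train = 1125 - 337 = 788

Train: 788, Test: 337


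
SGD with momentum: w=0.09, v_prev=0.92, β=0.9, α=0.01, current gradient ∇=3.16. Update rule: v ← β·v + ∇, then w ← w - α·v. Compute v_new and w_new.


v_new = 0.9·0.92 + 3.16 = 0.828 + 3.16 = 3.988
w_new = 0.09 - 0.01·3.988 = 0.09 - 0.03988 = 0.05012

v_new=3.988, w_new=0.05012


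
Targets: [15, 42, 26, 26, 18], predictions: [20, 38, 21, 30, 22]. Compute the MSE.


Squared errors: (15-20)²=25, (42-38)²=16, (26-21)²=25, (26-30)²=16, (18-22)²=16
Sum = 98
MSE = 98/5 = 98/5

98/5


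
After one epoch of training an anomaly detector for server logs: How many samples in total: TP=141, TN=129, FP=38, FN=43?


Total = TP + TN + FP + FN
= 141 + 129 + 38 + 43
= 351
(Predicted positive: 179, predicted negative: 172)

351


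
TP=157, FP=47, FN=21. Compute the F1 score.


Precision = 157/204 = 0.7696
Recall = 157/178 = 0.882
F1 = 2·P·R/(P+R) = 2·TP/(2·TP+FP+FN) = 314/(314+47+21) = 314/382 = 0.822

0.822


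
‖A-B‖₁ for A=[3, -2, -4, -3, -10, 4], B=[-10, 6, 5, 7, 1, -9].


d = |3+ 10| + |-2-6| + |-4-5| + |-3-7| + |-10-1| + |4+ 9|
  = 13 + 8 + 9 + 10 + 11 + 13
  = 64

64


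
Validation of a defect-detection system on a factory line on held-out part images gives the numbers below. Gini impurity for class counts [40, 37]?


Probabilities: [40/77, 37/77] ≈ [0.5195, 0.4805]
Σpᵢ² = (1600 + 1369)/77² = 2969/5929
Gini = 1 - Σpᵢ² = 1 - 2969/5929 = 0.4992

0.4992


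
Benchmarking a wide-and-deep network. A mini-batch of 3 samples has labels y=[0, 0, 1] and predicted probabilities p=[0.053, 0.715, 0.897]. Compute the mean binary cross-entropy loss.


L[0] = -ln(1-0.053) = -ln(0.947) = 0.0545
L[1] = -ln(1-0.715) = -ln(0.285) = 1.2553
L[2] = -ln(0.897) = 0.1087
mean = (0.0545 + 1.2553 + 0.1087)/3 = 0.4728

0.4728


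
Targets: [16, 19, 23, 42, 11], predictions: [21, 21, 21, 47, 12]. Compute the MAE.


Absolute errors: |16-21|=5, |19-21|=2, |23-21|=2, |42-47|=5, |11-12|=1
Sum = 15
MAE = 15/5 = 3

3


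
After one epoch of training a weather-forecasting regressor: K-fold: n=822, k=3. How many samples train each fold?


Fold size = 822/3 = 274
Training per fold = 822 - 274 = 548

548


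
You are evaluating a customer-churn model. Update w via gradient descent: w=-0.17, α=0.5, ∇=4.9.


w_new = w - α·∇
= -0.17 - 0.5·4.9
= -0.17 - 2.45
= -2.62

-2.62


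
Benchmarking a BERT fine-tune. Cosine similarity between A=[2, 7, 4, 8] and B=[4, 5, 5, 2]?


A·B = 2·4 + 7·5 + 4·5 + 8·2 = 79
‖A‖ = √133 = 11.5326, ‖B‖ = √70 = 8.3666
cos = 79/(√133·√70) = 79/√9310 = 0.8188

0.8188


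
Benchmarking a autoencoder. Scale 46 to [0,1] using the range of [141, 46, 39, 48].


min=39, max=141
(46-39)/(141-39) = 7/102 = 0.0686

0.0686


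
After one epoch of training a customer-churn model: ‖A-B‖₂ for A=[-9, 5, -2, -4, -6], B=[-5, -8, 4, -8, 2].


d = √((-9+ 5)² + (5+ 8)² + (-2-4)² + (-4+ 8)² + (-6-2)²)
  = √(16 + 169 + 36 + 16 + 64)
  = √301 = 17.3494

17.3494
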